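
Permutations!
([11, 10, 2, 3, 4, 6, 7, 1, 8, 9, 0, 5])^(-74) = (0 6 10 5 1 11 7)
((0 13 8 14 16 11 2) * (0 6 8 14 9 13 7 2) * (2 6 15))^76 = (0 9 11 8 16 6 14 7 13)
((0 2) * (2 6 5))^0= ((0 6 5 2))^0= (6)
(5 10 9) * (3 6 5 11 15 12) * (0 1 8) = [1, 8, 2, 6, 4, 10, 5, 7, 0, 11, 9, 15, 3, 13, 14, 12] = (0 1 8)(3 6 5 10 9 11 15 12)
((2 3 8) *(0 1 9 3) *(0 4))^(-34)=((0 1 9 3 8 2 4))^(-34)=(0 1 9 3 8 2 4)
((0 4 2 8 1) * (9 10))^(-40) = (10)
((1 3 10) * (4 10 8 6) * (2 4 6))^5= (1 10 4 2 8 3)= ((1 3 8 2 4 10))^5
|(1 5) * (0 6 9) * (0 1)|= |(0 6 9 1 5)|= 5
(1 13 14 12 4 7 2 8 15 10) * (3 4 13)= (1 3 4 7 2 8 15 10)(12 13 14)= [0, 3, 8, 4, 7, 5, 6, 2, 15, 9, 1, 11, 13, 14, 12, 10]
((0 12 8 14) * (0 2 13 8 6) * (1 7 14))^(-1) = (0 6 12)(1 8 13 2 14 7)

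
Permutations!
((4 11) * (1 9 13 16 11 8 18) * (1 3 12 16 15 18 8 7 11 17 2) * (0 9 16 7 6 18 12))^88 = ((0 9 13 15 12 7 11 4 6 18 3)(1 16 17 2))^88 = (18)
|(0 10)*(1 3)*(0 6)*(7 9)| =6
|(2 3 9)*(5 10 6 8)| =12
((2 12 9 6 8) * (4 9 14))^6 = ((2 12 14 4 9 6 8))^6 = (2 8 6 9 4 14 12)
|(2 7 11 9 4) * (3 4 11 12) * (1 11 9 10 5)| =20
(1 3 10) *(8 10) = [0, 3, 2, 8, 4, 5, 6, 7, 10, 9, 1] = (1 3 8 10)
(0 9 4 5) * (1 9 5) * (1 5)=[1, 9, 2, 3, 5, 0, 6, 7, 8, 4]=(0 1 9 4 5)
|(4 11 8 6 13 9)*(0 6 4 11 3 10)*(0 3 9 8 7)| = |(0 6 13 8 4 9 11 7)(3 10)| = 8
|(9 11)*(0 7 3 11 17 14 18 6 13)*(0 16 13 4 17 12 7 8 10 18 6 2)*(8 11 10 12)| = 20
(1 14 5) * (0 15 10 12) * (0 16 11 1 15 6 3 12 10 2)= (0 6 3 12 16 11 1 14 5 15 2)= [6, 14, 0, 12, 4, 15, 3, 7, 8, 9, 10, 1, 16, 13, 5, 2, 11]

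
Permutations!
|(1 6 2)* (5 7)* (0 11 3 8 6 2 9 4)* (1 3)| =|(0 11 1 2 3 8 6 9 4)(5 7)| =18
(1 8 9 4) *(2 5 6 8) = [0, 2, 5, 3, 1, 6, 8, 7, 9, 4] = (1 2 5 6 8 9 4)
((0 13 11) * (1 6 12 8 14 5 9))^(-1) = (0 11 13)(1 9 5 14 8 12 6)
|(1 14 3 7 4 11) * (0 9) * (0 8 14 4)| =6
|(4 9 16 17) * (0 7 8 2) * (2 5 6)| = |(0 7 8 5 6 2)(4 9 16 17)| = 12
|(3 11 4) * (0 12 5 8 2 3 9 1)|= |(0 12 5 8 2 3 11 4 9 1)|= 10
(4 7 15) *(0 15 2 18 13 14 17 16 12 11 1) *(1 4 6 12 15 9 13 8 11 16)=[9, 0, 18, 3, 7, 5, 12, 2, 11, 13, 10, 4, 16, 14, 17, 6, 15, 1, 8]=(0 9 13 14 17 1)(2 18 8 11 4 7)(6 12 16 15)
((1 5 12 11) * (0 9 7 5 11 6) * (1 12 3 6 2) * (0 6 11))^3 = ((0 9 7 5 3 11 12 2 1))^3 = (0 5 12)(1 7 11)(2 9 3)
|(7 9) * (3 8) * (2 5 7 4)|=10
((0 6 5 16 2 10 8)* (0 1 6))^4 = (1 2 6 10 5 8 16)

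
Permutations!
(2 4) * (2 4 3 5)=(2 3 5)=[0, 1, 3, 5, 4, 2]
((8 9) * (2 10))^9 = ((2 10)(8 9))^9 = (2 10)(8 9)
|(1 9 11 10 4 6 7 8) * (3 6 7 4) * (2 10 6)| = 21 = |(1 9 11 6 4 7 8)(2 10 3)|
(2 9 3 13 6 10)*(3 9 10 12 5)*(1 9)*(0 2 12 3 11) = (0 2 10 12 5 11)(1 9)(3 13 6) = [2, 9, 10, 13, 4, 11, 3, 7, 8, 1, 12, 0, 5, 6]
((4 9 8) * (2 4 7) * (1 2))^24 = (9)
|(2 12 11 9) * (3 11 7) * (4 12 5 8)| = |(2 5 8 4 12 7 3 11 9)| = 9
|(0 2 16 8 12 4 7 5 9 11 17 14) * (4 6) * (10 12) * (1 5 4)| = |(0 2 16 8 10 12 6 1 5 9 11 17 14)(4 7)| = 26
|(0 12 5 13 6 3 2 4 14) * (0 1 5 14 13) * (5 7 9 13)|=12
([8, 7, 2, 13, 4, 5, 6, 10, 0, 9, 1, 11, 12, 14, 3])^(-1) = (0 8)(1 10 7)(3 14 13)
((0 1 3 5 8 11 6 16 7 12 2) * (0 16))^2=(0 3 8 6 1 5 11)(2 7)(12 16)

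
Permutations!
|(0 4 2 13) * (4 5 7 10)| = 7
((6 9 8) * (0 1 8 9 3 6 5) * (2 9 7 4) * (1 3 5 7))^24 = ((0 3 6 5)(1 8 7 4 2 9))^24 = (9)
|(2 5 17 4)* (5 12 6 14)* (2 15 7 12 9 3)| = 24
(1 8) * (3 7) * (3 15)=(1 8)(3 7 15)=[0, 8, 2, 7, 4, 5, 6, 15, 1, 9, 10, 11, 12, 13, 14, 3]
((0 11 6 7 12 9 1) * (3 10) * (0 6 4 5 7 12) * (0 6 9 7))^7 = (0 5 4 11)(1 9)(3 10)(6 12 7)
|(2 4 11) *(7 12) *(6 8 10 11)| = 6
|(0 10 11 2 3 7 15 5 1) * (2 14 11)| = |(0 10 2 3 7 15 5 1)(11 14)| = 8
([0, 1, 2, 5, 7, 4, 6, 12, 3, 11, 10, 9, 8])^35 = [0, 1, 2, 8, 5, 3, 6, 4, 12, 11, 10, 9, 7]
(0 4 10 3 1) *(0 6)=(0 4 10 3 1 6)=[4, 6, 2, 1, 10, 5, 0, 7, 8, 9, 3]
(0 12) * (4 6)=[12, 1, 2, 3, 6, 5, 4, 7, 8, 9, 10, 11, 0]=(0 12)(4 6)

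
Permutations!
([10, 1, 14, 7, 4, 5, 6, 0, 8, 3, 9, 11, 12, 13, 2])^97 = (0 9 7 10 3)(2 14)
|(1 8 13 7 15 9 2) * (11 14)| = |(1 8 13 7 15 9 2)(11 14)| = 14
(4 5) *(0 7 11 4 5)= (0 7 11 4)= [7, 1, 2, 3, 0, 5, 6, 11, 8, 9, 10, 4]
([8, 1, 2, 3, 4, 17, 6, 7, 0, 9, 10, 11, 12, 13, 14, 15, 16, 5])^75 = (0 8)(5 17)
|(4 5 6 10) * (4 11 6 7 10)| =|(4 5 7 10 11 6)| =6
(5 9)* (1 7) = (1 7)(5 9) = [0, 7, 2, 3, 4, 9, 6, 1, 8, 5]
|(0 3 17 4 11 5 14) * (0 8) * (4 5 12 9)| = |(0 3 17 5 14 8)(4 11 12 9)| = 12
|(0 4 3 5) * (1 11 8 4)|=7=|(0 1 11 8 4 3 5)|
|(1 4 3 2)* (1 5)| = |(1 4 3 2 5)| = 5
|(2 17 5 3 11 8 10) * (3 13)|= 8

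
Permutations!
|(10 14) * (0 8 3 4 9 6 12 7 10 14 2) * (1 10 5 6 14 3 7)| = 36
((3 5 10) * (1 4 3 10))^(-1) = (10)(1 5 3 4)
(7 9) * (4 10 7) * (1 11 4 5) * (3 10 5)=(1 11 4 5)(3 10 7 9)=[0, 11, 2, 10, 5, 1, 6, 9, 8, 3, 7, 4]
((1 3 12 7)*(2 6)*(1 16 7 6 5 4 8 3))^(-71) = ((2 5 4 8 3 12 6)(7 16))^(-71) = (2 6 12 3 8 4 5)(7 16)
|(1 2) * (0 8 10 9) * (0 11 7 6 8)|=6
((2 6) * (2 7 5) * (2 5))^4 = (2 6 7)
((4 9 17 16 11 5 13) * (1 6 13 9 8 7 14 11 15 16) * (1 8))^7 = ((1 6 13 4)(5 9 17 8 7 14 11)(15 16))^7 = (17)(1 4 13 6)(15 16)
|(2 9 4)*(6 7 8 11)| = 12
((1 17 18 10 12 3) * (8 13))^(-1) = ((1 17 18 10 12 3)(8 13))^(-1) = (1 3 12 10 18 17)(8 13)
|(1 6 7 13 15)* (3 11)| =|(1 6 7 13 15)(3 11)| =10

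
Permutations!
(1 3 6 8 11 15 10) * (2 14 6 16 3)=(1 2 14 6 8 11 15 10)(3 16)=[0, 2, 14, 16, 4, 5, 8, 7, 11, 9, 1, 15, 12, 13, 6, 10, 3]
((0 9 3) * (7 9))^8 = (9)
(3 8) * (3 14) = [0, 1, 2, 8, 4, 5, 6, 7, 14, 9, 10, 11, 12, 13, 3] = (3 8 14)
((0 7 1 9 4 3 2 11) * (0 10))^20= (0 1 4 2 10 7 9 3 11)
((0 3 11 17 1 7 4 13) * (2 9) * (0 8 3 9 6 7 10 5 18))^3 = ((0 9 2 6 7 4 13 8 3 11 17 1 10 5 18))^3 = (0 6 13 11 10)(1 18 2 4 3)(5 9 7 8 17)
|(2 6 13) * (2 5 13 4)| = 6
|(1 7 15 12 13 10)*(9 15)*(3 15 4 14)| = 10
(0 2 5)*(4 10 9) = (0 2 5)(4 10 9) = [2, 1, 5, 3, 10, 0, 6, 7, 8, 4, 9]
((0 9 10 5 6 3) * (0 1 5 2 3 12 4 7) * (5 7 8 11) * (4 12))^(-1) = ((12)(0 9 10 2 3 1 7)(4 8 11 5 6))^(-1) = (12)(0 7 1 3 2 10 9)(4 6 5 11 8)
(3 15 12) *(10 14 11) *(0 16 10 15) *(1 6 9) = (0 16 10 14 11 15 12 3)(1 6 9) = [16, 6, 2, 0, 4, 5, 9, 7, 8, 1, 14, 15, 3, 13, 11, 12, 10]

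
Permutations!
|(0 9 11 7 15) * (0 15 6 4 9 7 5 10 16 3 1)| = |(0 7 6 4 9 11 5 10 16 3 1)| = 11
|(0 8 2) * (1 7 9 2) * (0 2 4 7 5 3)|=15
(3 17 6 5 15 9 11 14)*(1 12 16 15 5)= (1 12 16 15 9 11 14 3 17 6)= [0, 12, 2, 17, 4, 5, 1, 7, 8, 11, 10, 14, 16, 13, 3, 9, 15, 6]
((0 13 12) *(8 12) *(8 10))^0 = (13) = ((0 13 10 8 12))^0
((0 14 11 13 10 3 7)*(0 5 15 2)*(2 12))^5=((0 14 11 13 10 3 7 5 15 12 2))^5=(0 3 2 10 12 13 15 11 5 14 7)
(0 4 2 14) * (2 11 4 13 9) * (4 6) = (0 13 9 2 14)(4 11 6) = [13, 1, 14, 3, 11, 5, 4, 7, 8, 2, 10, 6, 12, 9, 0]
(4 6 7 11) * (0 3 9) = (0 3 9)(4 6 7 11) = [3, 1, 2, 9, 6, 5, 7, 11, 8, 0, 10, 4]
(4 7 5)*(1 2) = (1 2)(4 7 5) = [0, 2, 1, 3, 7, 4, 6, 5]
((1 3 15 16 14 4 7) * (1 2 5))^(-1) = ((1 3 15 16 14 4 7 2 5))^(-1) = (1 5 2 7 4 14 16 15 3)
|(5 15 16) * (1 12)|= |(1 12)(5 15 16)|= 6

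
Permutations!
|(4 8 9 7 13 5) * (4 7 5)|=|(4 8 9 5 7 13)|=6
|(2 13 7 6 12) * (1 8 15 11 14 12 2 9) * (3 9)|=8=|(1 8 15 11 14 12 3 9)(2 13 7 6)|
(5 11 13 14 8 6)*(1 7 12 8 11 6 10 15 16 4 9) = [0, 7, 2, 3, 9, 6, 5, 12, 10, 1, 15, 13, 8, 14, 11, 16, 4] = (1 7 12 8 10 15 16 4 9)(5 6)(11 13 14)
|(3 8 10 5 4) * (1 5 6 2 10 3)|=|(1 5 4)(2 10 6)(3 8)|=6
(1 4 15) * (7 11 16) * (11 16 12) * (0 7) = (0 7 16)(1 4 15)(11 12) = [7, 4, 2, 3, 15, 5, 6, 16, 8, 9, 10, 12, 11, 13, 14, 1, 0]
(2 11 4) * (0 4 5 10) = [4, 1, 11, 3, 2, 10, 6, 7, 8, 9, 0, 5] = (0 4 2 11 5 10)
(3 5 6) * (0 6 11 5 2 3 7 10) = (0 6 7 10)(2 3)(5 11) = [6, 1, 3, 2, 4, 11, 7, 10, 8, 9, 0, 5]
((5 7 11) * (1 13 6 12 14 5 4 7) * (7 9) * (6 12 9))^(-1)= (1 5 14 12 13)(4 11 7 9 6)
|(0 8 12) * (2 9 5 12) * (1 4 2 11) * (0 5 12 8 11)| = 9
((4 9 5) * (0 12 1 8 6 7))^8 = (0 1 6)(4 5 9)(7 12 8) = ((0 12 1 8 6 7)(4 9 5))^8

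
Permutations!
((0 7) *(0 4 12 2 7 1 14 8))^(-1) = ((0 1 14 8)(2 7 4 12))^(-1) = (0 8 14 1)(2 12 4 7)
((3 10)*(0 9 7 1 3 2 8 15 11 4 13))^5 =((0 9 7 1 3 10 2 8 15 11 4 13))^5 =(0 10 4 1 15 9 2 13 3 11 7 8)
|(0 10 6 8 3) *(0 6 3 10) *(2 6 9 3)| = 4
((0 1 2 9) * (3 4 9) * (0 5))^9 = (0 2 4 5 1 3 9)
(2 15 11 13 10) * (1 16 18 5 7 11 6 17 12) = (1 16 18 5 7 11 13 10 2 15 6 17 12) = [0, 16, 15, 3, 4, 7, 17, 11, 8, 9, 2, 13, 1, 10, 14, 6, 18, 12, 5]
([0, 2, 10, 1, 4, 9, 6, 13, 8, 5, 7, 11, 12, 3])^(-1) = (1 3 13 7 10 2)(5 9)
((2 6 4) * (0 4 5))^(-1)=(0 5 6 2 4)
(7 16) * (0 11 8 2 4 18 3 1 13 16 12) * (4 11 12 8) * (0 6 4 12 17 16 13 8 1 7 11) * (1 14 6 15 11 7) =(0 17 16 7 14 6 4 18 3 1 8 2)(11 12 15) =[17, 8, 0, 1, 18, 5, 4, 14, 2, 9, 10, 12, 15, 13, 6, 11, 7, 16, 3]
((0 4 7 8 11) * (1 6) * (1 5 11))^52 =((0 4 7 8 1 6 5 11))^52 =(0 1)(4 6)(5 7)(8 11)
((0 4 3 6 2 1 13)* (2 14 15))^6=((0 4 3 6 14 15 2 1 13))^6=(0 2 6)(1 14 4)(3 13 15)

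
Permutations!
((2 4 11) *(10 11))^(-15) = ((2 4 10 11))^(-15) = (2 4 10 11)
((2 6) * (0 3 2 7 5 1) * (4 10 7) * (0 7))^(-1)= (0 10 4 6 2 3)(1 5 7)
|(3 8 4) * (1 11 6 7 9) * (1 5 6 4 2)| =|(1 11 4 3 8 2)(5 6 7 9)| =12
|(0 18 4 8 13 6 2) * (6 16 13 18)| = |(0 6 2)(4 8 18)(13 16)| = 6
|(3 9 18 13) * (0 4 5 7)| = |(0 4 5 7)(3 9 18 13)| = 4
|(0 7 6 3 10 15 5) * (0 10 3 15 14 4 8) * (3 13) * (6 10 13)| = |(0 7 10 14 4 8)(3 6 15 5 13)| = 30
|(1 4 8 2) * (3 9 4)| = 6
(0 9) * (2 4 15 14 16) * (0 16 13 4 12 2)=(0 9 16)(2 12)(4 15 14 13)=[9, 1, 12, 3, 15, 5, 6, 7, 8, 16, 10, 11, 2, 4, 13, 14, 0]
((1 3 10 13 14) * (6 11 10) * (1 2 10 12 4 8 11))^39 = ((1 3 6)(2 10 13 14)(4 8 11 12))^39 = (2 14 13 10)(4 12 11 8)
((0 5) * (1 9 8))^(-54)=((0 5)(1 9 8))^(-54)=(9)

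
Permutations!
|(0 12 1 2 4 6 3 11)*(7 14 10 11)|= 11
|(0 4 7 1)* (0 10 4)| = 4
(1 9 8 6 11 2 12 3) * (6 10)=(1 9 8 10 6 11 2 12 3)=[0, 9, 12, 1, 4, 5, 11, 7, 10, 8, 6, 2, 3]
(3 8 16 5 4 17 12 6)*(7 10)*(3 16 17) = (3 8 17 12 6 16 5 4)(7 10) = [0, 1, 2, 8, 3, 4, 16, 10, 17, 9, 7, 11, 6, 13, 14, 15, 5, 12]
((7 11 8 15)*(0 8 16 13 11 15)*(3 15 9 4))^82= ((0 8)(3 15 7 9 4)(11 16 13))^82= (3 7 4 15 9)(11 16 13)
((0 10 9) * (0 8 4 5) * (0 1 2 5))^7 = (0 9 4 10 8)(1 2 5)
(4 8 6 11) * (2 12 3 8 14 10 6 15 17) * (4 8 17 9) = [0, 1, 12, 17, 14, 5, 11, 7, 15, 4, 6, 8, 3, 13, 10, 9, 16, 2] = (2 12 3 17)(4 14 10 6 11 8 15 9)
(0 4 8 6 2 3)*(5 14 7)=(0 4 8 6 2 3)(5 14 7)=[4, 1, 3, 0, 8, 14, 2, 5, 6, 9, 10, 11, 12, 13, 7]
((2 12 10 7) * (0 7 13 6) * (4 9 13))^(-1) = (0 6 13 9 4 10 12 2 7)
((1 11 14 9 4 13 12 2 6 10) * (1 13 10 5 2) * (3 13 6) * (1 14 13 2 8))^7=(1 10 12 8 4 13 5 9 11 6 14)(2 3)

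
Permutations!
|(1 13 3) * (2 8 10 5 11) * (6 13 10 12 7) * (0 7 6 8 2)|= 11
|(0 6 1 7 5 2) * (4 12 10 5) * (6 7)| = 14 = |(0 7 4 12 10 5 2)(1 6)|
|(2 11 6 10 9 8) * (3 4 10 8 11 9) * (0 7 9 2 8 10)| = 8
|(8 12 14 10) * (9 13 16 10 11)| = 8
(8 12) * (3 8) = (3 8 12) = [0, 1, 2, 8, 4, 5, 6, 7, 12, 9, 10, 11, 3]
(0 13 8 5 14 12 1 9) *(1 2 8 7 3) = (0 13 7 3 1 9)(2 8 5 14 12) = [13, 9, 8, 1, 4, 14, 6, 3, 5, 0, 10, 11, 2, 7, 12]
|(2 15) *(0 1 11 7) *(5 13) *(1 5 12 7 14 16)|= |(0 5 13 12 7)(1 11 14 16)(2 15)|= 20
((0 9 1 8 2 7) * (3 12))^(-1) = ((0 9 1 8 2 7)(3 12))^(-1) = (0 7 2 8 1 9)(3 12)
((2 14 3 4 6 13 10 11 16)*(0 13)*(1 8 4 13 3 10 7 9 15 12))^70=(16)(0 9 8 3 15 4 13 12 6 7 1)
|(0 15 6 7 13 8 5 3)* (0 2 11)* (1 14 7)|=12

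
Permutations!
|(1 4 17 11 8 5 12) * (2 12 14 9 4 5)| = 10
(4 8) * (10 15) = (4 8)(10 15) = [0, 1, 2, 3, 8, 5, 6, 7, 4, 9, 15, 11, 12, 13, 14, 10]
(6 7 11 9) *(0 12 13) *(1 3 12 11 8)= (0 11 9 6 7 8 1 3 12 13)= [11, 3, 2, 12, 4, 5, 7, 8, 1, 6, 10, 9, 13, 0]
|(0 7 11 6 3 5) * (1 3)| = 7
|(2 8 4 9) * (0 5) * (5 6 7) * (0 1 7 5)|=20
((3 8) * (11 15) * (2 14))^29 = (2 14)(3 8)(11 15)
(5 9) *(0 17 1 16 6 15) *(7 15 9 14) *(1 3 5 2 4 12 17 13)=(0 13 1 16 6 9 2 4 12 17 3 5 14 7 15)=[13, 16, 4, 5, 12, 14, 9, 15, 8, 2, 10, 11, 17, 1, 7, 0, 6, 3]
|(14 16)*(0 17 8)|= 6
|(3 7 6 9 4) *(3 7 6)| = |(3 6 9 4 7)| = 5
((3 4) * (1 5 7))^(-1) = (1 7 5)(3 4)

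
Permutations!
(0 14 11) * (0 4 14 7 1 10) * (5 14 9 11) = (0 7 1 10)(4 9 11)(5 14) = [7, 10, 2, 3, 9, 14, 6, 1, 8, 11, 0, 4, 12, 13, 5]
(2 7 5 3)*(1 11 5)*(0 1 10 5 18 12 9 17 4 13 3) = (0 1 11 18 12 9 17 4 13 3 2 7 10 5) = [1, 11, 7, 2, 13, 0, 6, 10, 8, 17, 5, 18, 9, 3, 14, 15, 16, 4, 12]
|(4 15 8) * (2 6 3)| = 3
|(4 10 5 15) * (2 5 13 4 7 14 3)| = |(2 5 15 7 14 3)(4 10 13)| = 6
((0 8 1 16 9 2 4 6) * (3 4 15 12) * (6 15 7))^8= (16)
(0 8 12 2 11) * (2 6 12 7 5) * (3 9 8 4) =(0 4 3 9 8 7 5 2 11)(6 12) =[4, 1, 11, 9, 3, 2, 12, 5, 7, 8, 10, 0, 6]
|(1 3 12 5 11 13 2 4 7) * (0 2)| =|(0 2 4 7 1 3 12 5 11 13)| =10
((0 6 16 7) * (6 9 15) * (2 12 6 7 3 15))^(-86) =(0 6 7 12 15 2 3 9 16)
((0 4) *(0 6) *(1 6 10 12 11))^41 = (0 6 1 11 12 10 4)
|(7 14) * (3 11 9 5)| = |(3 11 9 5)(7 14)| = 4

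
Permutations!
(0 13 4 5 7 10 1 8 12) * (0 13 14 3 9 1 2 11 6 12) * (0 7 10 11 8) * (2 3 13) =(0 14 13 4 5 10 3 9 1)(2 8 7 11 6 12) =[14, 0, 8, 9, 5, 10, 12, 11, 7, 1, 3, 6, 2, 4, 13]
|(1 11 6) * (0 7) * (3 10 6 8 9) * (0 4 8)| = 10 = |(0 7 4 8 9 3 10 6 1 11)|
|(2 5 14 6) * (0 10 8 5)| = 7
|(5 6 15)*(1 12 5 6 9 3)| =10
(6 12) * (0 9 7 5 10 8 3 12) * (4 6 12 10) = [9, 1, 2, 10, 6, 4, 0, 5, 3, 7, 8, 11, 12] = (12)(0 9 7 5 4 6)(3 10 8)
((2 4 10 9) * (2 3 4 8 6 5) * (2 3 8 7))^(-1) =((2 7)(3 4 10 9 8 6 5))^(-1) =(2 7)(3 5 6 8 9 10 4)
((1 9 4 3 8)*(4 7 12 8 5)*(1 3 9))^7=((3 5 4 9 7 12 8))^7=(12)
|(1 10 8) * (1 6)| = 4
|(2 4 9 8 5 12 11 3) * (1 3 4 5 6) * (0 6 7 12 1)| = |(0 6)(1 3 2 5)(4 9 8 7 12 11)| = 12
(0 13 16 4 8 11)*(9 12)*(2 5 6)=(0 13 16 4 8 11)(2 5 6)(9 12)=[13, 1, 5, 3, 8, 6, 2, 7, 11, 12, 10, 0, 9, 16, 14, 15, 4]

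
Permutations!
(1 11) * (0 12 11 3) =(0 12 11 1 3) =[12, 3, 2, 0, 4, 5, 6, 7, 8, 9, 10, 1, 11]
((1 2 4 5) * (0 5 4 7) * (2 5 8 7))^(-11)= (0 8 7)(1 5)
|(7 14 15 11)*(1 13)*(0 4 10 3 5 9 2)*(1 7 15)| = 28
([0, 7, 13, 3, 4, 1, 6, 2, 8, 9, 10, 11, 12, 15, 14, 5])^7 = [0, 7, 13, 3, 4, 1, 6, 2, 8, 9, 10, 11, 12, 15, 14, 5]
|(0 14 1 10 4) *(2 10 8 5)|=|(0 14 1 8 5 2 10 4)|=8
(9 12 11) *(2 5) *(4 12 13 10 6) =(2 5)(4 12 11 9 13 10 6) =[0, 1, 5, 3, 12, 2, 4, 7, 8, 13, 6, 9, 11, 10]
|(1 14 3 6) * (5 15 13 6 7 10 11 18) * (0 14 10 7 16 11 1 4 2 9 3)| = 22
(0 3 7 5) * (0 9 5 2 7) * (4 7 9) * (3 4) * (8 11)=(0 4 7 2 9 5 3)(8 11)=[4, 1, 9, 0, 7, 3, 6, 2, 11, 5, 10, 8]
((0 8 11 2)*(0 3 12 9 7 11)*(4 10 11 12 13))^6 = ((0 8)(2 3 13 4 10 11)(7 12 9))^6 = (13)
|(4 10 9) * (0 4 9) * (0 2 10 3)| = |(0 4 3)(2 10)| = 6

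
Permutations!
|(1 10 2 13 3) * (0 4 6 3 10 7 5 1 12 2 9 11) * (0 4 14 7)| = 45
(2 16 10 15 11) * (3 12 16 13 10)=(2 13 10 15 11)(3 12 16)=[0, 1, 13, 12, 4, 5, 6, 7, 8, 9, 15, 2, 16, 10, 14, 11, 3]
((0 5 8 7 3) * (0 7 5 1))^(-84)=((0 1)(3 7)(5 8))^(-84)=(8)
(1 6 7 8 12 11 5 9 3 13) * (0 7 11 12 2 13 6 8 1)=[7, 8, 13, 6, 4, 9, 11, 1, 2, 3, 10, 5, 12, 0]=(0 7 1 8 2 13)(3 6 11 5 9)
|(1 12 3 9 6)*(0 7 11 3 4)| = 9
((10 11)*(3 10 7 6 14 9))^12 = (3 14 7 10 9 6 11)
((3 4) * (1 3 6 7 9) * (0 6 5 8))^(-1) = ((0 6 7 9 1 3 4 5 8))^(-1) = (0 8 5 4 3 1 9 7 6)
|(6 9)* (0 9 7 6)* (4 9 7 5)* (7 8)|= 7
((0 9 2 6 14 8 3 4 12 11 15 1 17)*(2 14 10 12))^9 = ((0 9 14 8 3 4 2 6 10 12 11 15 1 17))^9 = (0 12 3 17 10 8 1 6 14 15 2 9 11 4)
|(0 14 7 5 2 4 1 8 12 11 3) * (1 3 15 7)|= 12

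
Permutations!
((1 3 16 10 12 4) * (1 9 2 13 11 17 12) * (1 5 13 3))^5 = ((2 3 16 10 5 13 11 17 12 4 9))^5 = (2 13 9 5 4 10 12 16 17 3 11)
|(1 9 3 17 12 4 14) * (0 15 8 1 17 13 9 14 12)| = |(0 15 8 1 14 17)(3 13 9)(4 12)| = 6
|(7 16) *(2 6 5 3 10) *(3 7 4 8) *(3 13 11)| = 11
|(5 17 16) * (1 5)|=|(1 5 17 16)|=4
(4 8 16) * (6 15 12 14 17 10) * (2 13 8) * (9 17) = [0, 1, 13, 3, 2, 5, 15, 7, 16, 17, 6, 11, 14, 8, 9, 12, 4, 10] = (2 13 8 16 4)(6 15 12 14 9 17 10)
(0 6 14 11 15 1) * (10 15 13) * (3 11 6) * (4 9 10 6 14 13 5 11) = [3, 0, 2, 4, 9, 11, 13, 7, 8, 10, 15, 5, 12, 6, 14, 1] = (0 3 4 9 10 15 1)(5 11)(6 13)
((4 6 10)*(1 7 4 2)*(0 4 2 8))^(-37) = (0 10 4 8 6)(1 2 7)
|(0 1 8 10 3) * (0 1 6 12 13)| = 4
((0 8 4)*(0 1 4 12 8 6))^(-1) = ((0 6)(1 4)(8 12))^(-1) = (0 6)(1 4)(8 12)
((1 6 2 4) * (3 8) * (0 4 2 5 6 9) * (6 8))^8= ((0 4 1 9)(3 6 5 8))^8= (9)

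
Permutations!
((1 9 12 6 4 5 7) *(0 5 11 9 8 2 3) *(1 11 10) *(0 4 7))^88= (1 4 2)(3 8 10)(6 9 7 12 11)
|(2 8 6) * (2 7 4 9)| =6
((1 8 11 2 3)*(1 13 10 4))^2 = ((1 8 11 2 3 13 10 4))^2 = (1 11 3 10)(2 13 4 8)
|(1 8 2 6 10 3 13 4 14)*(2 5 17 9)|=|(1 8 5 17 9 2 6 10 3 13 4 14)|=12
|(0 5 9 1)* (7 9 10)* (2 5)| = 7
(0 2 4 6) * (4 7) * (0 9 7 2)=(4 6 9 7)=[0, 1, 2, 3, 6, 5, 9, 4, 8, 7]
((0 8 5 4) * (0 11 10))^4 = ((0 8 5 4 11 10))^4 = (0 11 5)(4 8 10)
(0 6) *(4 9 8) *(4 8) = (0 6)(4 9) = [6, 1, 2, 3, 9, 5, 0, 7, 8, 4]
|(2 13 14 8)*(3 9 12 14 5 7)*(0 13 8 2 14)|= |(0 13 5 7 3 9 12)(2 8 14)|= 21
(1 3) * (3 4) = [0, 4, 2, 1, 3] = (1 4 3)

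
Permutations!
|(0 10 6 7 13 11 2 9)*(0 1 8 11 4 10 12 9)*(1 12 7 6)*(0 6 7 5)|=18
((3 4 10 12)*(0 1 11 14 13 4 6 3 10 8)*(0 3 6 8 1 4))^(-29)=(0 4 1 11 14 13)(3 8)(10 12)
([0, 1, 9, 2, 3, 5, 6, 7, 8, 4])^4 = (9)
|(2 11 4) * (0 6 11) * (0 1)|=6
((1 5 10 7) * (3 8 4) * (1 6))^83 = (1 7 5 6 10)(3 4 8)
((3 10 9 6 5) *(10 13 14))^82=(3 6 10 13 5 9 14)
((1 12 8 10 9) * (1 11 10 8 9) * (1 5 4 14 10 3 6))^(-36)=((1 12 9 11 3 6)(4 14 10 5))^(-36)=(14)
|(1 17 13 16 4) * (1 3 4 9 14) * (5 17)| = |(1 5 17 13 16 9 14)(3 4)| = 14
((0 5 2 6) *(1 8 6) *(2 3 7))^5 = (0 1 3 6 2 5 8 7)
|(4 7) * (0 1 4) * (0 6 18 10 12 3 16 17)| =|(0 1 4 7 6 18 10 12 3 16 17)| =11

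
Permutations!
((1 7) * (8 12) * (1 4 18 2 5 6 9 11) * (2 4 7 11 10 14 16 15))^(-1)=((1 11)(2 5 6 9 10 14 16 15)(4 18)(8 12))^(-1)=(1 11)(2 15 16 14 10 9 6 5)(4 18)(8 12)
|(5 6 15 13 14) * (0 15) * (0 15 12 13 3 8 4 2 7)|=12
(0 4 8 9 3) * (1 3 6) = (0 4 8 9 6 1 3) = [4, 3, 2, 0, 8, 5, 1, 7, 9, 6]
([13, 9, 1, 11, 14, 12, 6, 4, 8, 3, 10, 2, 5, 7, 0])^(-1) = [14, 2, 11, 9, 7, 12, 6, 13, 8, 1, 10, 3, 5, 0, 4]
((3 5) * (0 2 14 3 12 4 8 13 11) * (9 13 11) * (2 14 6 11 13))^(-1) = ((0 14 3 5 12 4 8 13 9 2 6 11))^(-1) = (0 11 6 2 9 13 8 4 12 5 3 14)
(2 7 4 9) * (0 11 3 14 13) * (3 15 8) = (0 11 15 8 3 14 13)(2 7 4 9) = [11, 1, 7, 14, 9, 5, 6, 4, 3, 2, 10, 15, 12, 0, 13, 8]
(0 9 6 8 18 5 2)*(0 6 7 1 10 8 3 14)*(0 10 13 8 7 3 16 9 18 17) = (0 18 5 2 6 16 9 3 14 10 7 1 13 8 17) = [18, 13, 6, 14, 4, 2, 16, 1, 17, 3, 7, 11, 12, 8, 10, 15, 9, 0, 5]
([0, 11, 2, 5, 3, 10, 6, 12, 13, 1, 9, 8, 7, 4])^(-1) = (1 9 10 5 3 4 13 8 11)(7 12)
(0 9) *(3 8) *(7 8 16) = (0 9)(3 16 7 8) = [9, 1, 2, 16, 4, 5, 6, 8, 3, 0, 10, 11, 12, 13, 14, 15, 7]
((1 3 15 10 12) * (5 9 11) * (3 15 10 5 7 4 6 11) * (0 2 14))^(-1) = (0 14 2)(1 12 10 3 9 5 15)(4 7 11 6)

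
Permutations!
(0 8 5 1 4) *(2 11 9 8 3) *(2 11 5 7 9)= [3, 4, 5, 11, 0, 1, 6, 9, 7, 8, 10, 2]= (0 3 11 2 5 1 4)(7 9 8)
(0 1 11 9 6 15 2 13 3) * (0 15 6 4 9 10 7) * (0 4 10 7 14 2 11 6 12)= (0 1 6 12)(2 13 3 15 11 7 4 9 10 14)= [1, 6, 13, 15, 9, 5, 12, 4, 8, 10, 14, 7, 0, 3, 2, 11]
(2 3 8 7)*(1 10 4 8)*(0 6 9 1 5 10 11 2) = (0 6 9 1 11 2 3 5 10 4 8 7) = [6, 11, 3, 5, 8, 10, 9, 0, 7, 1, 4, 2]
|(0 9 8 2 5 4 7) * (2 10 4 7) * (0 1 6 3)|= |(0 9 8 10 4 2 5 7 1 6 3)|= 11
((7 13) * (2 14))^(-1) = ((2 14)(7 13))^(-1) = (2 14)(7 13)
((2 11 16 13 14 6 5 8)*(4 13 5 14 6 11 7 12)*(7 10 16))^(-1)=((2 10 16 5 8)(4 13 6 14 11 7 12))^(-1)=(2 8 5 16 10)(4 12 7 11 14 6 13)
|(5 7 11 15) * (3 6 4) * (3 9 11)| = |(3 6 4 9 11 15 5 7)| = 8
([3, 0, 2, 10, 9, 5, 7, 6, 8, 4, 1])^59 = [1, 10, 2, 0, 9, 5, 7, 6, 8, 4, 3]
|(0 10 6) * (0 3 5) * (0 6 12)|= 3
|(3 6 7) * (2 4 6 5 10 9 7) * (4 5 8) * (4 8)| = 8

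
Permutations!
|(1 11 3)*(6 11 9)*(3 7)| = 6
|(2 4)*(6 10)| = |(2 4)(6 10)| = 2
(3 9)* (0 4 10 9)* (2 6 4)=[2, 1, 6, 0, 10, 5, 4, 7, 8, 3, 9]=(0 2 6 4 10 9 3)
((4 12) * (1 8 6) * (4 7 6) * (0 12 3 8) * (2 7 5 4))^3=((0 12 5 4 3 8 2 7 6 1))^3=(0 4 2 1 5 8 6 12 3 7)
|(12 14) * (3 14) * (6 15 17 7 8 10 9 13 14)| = 11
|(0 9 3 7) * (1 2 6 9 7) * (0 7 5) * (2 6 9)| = |(0 5)(1 6 2 9 3)| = 10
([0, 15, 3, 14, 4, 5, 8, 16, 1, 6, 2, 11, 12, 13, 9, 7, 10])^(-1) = (1 8 6 9 14 3 2 10 16 7 15)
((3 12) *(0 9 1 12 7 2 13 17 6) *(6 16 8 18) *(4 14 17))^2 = (0 1 3 2 4 17 8 6 9 12 7 13 14 16 18)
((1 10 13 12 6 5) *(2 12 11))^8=(13)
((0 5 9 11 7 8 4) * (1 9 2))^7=(0 8 11 1 5 4 7 9 2)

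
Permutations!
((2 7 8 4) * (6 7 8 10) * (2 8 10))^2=(2 6)(7 10)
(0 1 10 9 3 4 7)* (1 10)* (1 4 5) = (0 10 9 3 5 1 4 7) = [10, 4, 2, 5, 7, 1, 6, 0, 8, 3, 9]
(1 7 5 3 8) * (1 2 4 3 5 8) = (1 7 8 2 4 3) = [0, 7, 4, 1, 3, 5, 6, 8, 2]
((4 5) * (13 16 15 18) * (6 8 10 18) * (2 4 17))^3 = (2 17 5 4)(6 18 15 10 16 8 13)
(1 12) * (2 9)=(1 12)(2 9)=[0, 12, 9, 3, 4, 5, 6, 7, 8, 2, 10, 11, 1]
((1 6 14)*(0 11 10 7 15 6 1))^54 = ((0 11 10 7 15 6 14))^54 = (0 6 7 11 14 15 10)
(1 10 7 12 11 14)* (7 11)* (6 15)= (1 10 11 14)(6 15)(7 12)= [0, 10, 2, 3, 4, 5, 15, 12, 8, 9, 11, 14, 7, 13, 1, 6]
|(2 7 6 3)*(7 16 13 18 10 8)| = |(2 16 13 18 10 8 7 6 3)| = 9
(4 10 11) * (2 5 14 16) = (2 5 14 16)(4 10 11) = [0, 1, 5, 3, 10, 14, 6, 7, 8, 9, 11, 4, 12, 13, 16, 15, 2]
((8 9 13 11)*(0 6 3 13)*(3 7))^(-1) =(0 9 8 11 13 3 7 6)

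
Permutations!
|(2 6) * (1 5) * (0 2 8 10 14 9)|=14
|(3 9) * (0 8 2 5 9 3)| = |(0 8 2 5 9)| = 5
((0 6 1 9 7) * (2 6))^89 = ((0 2 6 1 9 7))^89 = (0 7 9 1 6 2)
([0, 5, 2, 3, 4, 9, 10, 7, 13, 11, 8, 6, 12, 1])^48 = (13)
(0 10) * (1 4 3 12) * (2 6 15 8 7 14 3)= (0 10)(1 4 2 6 15 8 7 14 3 12)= [10, 4, 6, 12, 2, 5, 15, 14, 7, 9, 0, 11, 1, 13, 3, 8]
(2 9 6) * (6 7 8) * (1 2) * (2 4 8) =(1 4 8 6)(2 9 7) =[0, 4, 9, 3, 8, 5, 1, 2, 6, 7]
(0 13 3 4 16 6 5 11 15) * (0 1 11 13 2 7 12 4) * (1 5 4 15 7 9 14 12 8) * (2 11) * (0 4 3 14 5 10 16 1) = (0 11 7 8)(1 2 9 5 13 14 12 15 10 16 6 3 4) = [11, 2, 9, 4, 1, 13, 3, 8, 0, 5, 16, 7, 15, 14, 12, 10, 6]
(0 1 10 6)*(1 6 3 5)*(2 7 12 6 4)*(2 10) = [4, 2, 7, 5, 10, 1, 0, 12, 8, 9, 3, 11, 6] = (0 4 10 3 5 1 2 7 12 6)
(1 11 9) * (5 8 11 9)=[0, 9, 2, 3, 4, 8, 6, 7, 11, 1, 10, 5]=(1 9)(5 8 11)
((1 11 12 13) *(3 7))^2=((1 11 12 13)(3 7))^2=(1 12)(11 13)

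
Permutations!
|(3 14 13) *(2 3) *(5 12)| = 4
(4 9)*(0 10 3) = (0 10 3)(4 9) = [10, 1, 2, 0, 9, 5, 6, 7, 8, 4, 3]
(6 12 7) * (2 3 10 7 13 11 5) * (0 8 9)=(0 8 9)(2 3 10 7 6 12 13 11 5)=[8, 1, 3, 10, 4, 2, 12, 6, 9, 0, 7, 5, 13, 11]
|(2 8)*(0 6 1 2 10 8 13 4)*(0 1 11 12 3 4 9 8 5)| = 13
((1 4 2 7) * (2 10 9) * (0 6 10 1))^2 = ((0 6 10 9 2 7)(1 4))^2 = (0 10 2)(6 9 7)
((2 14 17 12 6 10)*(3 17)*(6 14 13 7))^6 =(2 13 7 6 10)(3 12)(14 17) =((2 13 7 6 10)(3 17 12 14))^6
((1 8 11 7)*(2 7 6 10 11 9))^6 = ((1 8 9 2 7)(6 10 11))^6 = (11)(1 8 9 2 7)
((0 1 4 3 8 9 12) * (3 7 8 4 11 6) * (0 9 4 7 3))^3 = (0 6 11 1)(3 4 8 7)(9 12)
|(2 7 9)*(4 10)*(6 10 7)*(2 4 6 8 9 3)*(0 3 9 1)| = 30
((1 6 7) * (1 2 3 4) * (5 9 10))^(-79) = ((1 6 7 2 3 4)(5 9 10))^(-79) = (1 4 3 2 7 6)(5 10 9)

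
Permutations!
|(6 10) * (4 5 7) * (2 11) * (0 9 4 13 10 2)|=|(0 9 4 5 7 13 10 6 2 11)|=10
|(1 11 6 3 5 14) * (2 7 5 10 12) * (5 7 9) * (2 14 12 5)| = |(1 11 6 3 10 5 12 14)(2 9)| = 8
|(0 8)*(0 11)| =3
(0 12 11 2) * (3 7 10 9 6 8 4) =(0 12 11 2)(3 7 10 9 6 8 4) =[12, 1, 0, 7, 3, 5, 8, 10, 4, 6, 9, 2, 11]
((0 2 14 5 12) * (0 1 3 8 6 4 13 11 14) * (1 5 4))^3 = (0 2)(1 6 8 3)(4 14 11 13)(5 12)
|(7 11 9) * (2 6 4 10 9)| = 7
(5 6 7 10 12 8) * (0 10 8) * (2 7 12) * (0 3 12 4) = (0 10 2 7 8 5 6 4)(3 12) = [10, 1, 7, 12, 0, 6, 4, 8, 5, 9, 2, 11, 3]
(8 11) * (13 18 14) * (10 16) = (8 11)(10 16)(13 18 14) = [0, 1, 2, 3, 4, 5, 6, 7, 11, 9, 16, 8, 12, 18, 13, 15, 10, 17, 14]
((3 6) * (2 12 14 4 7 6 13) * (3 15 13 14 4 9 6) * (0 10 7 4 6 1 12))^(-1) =(0 2 13 15 6 12 1 9 14 3 7 10)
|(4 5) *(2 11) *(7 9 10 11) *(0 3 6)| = |(0 3 6)(2 7 9 10 11)(4 5)| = 30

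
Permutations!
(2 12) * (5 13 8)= (2 12)(5 13 8)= [0, 1, 12, 3, 4, 13, 6, 7, 5, 9, 10, 11, 2, 8]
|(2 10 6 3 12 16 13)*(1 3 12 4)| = |(1 3 4)(2 10 6 12 16 13)| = 6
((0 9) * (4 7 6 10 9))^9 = ((0 4 7 6 10 9))^9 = (0 6)(4 10)(7 9)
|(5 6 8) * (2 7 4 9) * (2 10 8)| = 8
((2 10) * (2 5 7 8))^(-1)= (2 8 7 5 10)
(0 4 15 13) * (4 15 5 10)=(0 15 13)(4 5 10)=[15, 1, 2, 3, 5, 10, 6, 7, 8, 9, 4, 11, 12, 0, 14, 13]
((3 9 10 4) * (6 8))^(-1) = (3 4 10 9)(6 8)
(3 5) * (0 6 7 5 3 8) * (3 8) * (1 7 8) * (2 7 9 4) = (0 6 8)(1 9 4 2 7 5 3) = [6, 9, 7, 1, 2, 3, 8, 5, 0, 4]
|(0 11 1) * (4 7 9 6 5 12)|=6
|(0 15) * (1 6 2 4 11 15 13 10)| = |(0 13 10 1 6 2 4 11 15)| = 9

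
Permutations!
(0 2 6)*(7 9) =(0 2 6)(7 9) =[2, 1, 6, 3, 4, 5, 0, 9, 8, 7]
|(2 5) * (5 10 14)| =4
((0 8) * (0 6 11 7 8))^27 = (6 8 7 11)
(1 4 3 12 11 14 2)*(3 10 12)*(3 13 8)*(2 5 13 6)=(1 4 10 12 11 14 5 13 8 3 6 2)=[0, 4, 1, 6, 10, 13, 2, 7, 3, 9, 12, 14, 11, 8, 5]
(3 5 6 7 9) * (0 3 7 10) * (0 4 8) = [3, 1, 2, 5, 8, 6, 10, 9, 0, 7, 4] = (0 3 5 6 10 4 8)(7 9)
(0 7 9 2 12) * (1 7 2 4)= (0 2 12)(1 7 9 4)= [2, 7, 12, 3, 1, 5, 6, 9, 8, 4, 10, 11, 0]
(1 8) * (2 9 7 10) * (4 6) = (1 8)(2 9 7 10)(4 6) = [0, 8, 9, 3, 6, 5, 4, 10, 1, 7, 2]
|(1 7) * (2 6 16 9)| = 4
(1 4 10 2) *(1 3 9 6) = (1 4 10 2 3 9 6) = [0, 4, 3, 9, 10, 5, 1, 7, 8, 6, 2]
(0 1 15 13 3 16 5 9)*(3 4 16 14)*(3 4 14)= (0 1 15 13 14 4 16 5 9)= [1, 15, 2, 3, 16, 9, 6, 7, 8, 0, 10, 11, 12, 14, 4, 13, 5]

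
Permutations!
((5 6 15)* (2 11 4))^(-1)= ((2 11 4)(5 6 15))^(-1)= (2 4 11)(5 15 6)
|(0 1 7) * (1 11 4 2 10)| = |(0 11 4 2 10 1 7)| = 7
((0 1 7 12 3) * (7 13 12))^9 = ((0 1 13 12 3))^9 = (0 3 12 13 1)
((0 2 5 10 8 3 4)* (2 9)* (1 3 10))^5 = ((0 9 2 5 1 3 4)(8 10))^5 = (0 3 5 9 4 1 2)(8 10)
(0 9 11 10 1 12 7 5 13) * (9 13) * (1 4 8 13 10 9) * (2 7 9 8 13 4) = (0 10 2 7 5 1 12 9 11 8 4 13) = [10, 12, 7, 3, 13, 1, 6, 5, 4, 11, 2, 8, 9, 0]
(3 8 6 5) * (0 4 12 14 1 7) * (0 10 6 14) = (0 4 12)(1 7 10 6 5 3 8 14) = [4, 7, 2, 8, 12, 3, 5, 10, 14, 9, 6, 11, 0, 13, 1]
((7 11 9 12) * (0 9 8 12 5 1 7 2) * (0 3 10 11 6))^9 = ((0 9 5 1 7 6)(2 3 10 11 8 12))^9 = (0 1)(2 11)(3 8)(5 6)(7 9)(10 12)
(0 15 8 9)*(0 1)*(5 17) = [15, 0, 2, 3, 4, 17, 6, 7, 9, 1, 10, 11, 12, 13, 14, 8, 16, 5] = (0 15 8 9 1)(5 17)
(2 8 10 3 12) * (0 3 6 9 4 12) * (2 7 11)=(0 3)(2 8 10 6 9 4 12 7 11)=[3, 1, 8, 0, 12, 5, 9, 11, 10, 4, 6, 2, 7]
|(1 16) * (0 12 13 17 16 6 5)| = 8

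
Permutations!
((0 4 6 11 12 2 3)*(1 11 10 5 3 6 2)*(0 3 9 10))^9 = ((0 4 2 6)(1 11 12)(5 9 10))^9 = (12)(0 4 2 6)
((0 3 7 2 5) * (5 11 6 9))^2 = ((0 3 7 2 11 6 9 5))^2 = (0 7 11 9)(2 6 5 3)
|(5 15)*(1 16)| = |(1 16)(5 15)| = 2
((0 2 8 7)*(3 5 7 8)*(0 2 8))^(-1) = ((0 8)(2 3 5 7))^(-1) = (0 8)(2 7 5 3)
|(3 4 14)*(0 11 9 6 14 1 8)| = |(0 11 9 6 14 3 4 1 8)| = 9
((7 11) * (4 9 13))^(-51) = (13)(7 11)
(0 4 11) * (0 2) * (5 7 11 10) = [4, 1, 0, 3, 10, 7, 6, 11, 8, 9, 5, 2] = (0 4 10 5 7 11 2)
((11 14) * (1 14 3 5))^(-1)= ((1 14 11 3 5))^(-1)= (1 5 3 11 14)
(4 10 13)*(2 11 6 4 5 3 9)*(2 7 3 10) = (2 11 6 4)(3 9 7)(5 10 13) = [0, 1, 11, 9, 2, 10, 4, 3, 8, 7, 13, 6, 12, 5]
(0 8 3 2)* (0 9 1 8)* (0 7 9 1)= (0 7 9)(1 8 3 2)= [7, 8, 1, 2, 4, 5, 6, 9, 3, 0]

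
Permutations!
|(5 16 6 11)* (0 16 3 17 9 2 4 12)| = 11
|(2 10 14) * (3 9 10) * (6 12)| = 10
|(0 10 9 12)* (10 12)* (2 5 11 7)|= 4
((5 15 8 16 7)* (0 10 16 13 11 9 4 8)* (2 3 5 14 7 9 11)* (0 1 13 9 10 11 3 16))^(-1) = (0 10 16 2 13 1 15 5 3 11)(4 9 8)(7 14)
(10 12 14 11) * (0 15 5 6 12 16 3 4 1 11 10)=[15, 11, 2, 4, 1, 6, 12, 7, 8, 9, 16, 0, 14, 13, 10, 5, 3]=(0 15 5 6 12 14 10 16 3 4 1 11)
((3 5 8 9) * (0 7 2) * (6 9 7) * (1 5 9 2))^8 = (9)(0 2 6)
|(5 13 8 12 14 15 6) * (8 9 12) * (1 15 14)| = |(1 15 6 5 13 9 12)| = 7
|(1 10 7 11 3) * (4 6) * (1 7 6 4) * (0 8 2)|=3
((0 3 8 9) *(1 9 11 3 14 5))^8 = ((0 14 5 1 9)(3 8 11))^8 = (0 1 14 9 5)(3 11 8)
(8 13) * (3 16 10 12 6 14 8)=(3 16 10 12 6 14 8 13)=[0, 1, 2, 16, 4, 5, 14, 7, 13, 9, 12, 11, 6, 3, 8, 15, 10]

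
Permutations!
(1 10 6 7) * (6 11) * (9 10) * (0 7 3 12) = [7, 9, 2, 12, 4, 5, 3, 1, 8, 10, 11, 6, 0] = (0 7 1 9 10 11 6 3 12)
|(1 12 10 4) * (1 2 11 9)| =|(1 12 10 4 2 11 9)| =7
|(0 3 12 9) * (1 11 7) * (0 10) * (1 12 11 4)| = 14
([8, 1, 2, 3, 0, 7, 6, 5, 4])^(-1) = (0 4 8)(5 7)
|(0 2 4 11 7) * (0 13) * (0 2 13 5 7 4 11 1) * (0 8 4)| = |(0 13 2 11)(1 8 4)(5 7)| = 12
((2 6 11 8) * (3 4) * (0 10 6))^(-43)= ((0 10 6 11 8 2)(3 4))^(-43)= (0 2 8 11 6 10)(3 4)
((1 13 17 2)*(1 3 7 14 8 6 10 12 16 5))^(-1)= ((1 13 17 2 3 7 14 8 6 10 12 16 5))^(-1)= (1 5 16 12 10 6 8 14 7 3 2 17 13)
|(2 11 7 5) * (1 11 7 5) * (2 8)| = |(1 11 5 8 2 7)| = 6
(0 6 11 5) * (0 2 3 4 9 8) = (0 6 11 5 2 3 4 9 8) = [6, 1, 3, 4, 9, 2, 11, 7, 0, 8, 10, 5]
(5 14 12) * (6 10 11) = [0, 1, 2, 3, 4, 14, 10, 7, 8, 9, 11, 6, 5, 13, 12] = (5 14 12)(6 10 11)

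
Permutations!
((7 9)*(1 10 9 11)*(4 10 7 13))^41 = (1 11 7)(4 10 9 13) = ((1 7 11)(4 10 9 13))^41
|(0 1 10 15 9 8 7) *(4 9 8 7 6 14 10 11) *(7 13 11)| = 60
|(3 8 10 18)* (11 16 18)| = |(3 8 10 11 16 18)| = 6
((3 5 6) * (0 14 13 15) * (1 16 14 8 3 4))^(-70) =(0 16 5 15 1 3 13 4 8 14 6)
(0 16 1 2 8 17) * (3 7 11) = (0 16 1 2 8 17)(3 7 11) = [16, 2, 8, 7, 4, 5, 6, 11, 17, 9, 10, 3, 12, 13, 14, 15, 1, 0]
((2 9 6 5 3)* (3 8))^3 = (2 5)(3 6)(8 9)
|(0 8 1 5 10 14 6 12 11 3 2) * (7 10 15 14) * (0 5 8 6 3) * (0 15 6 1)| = |(0 1 8)(2 5 6 12 11 15 14 3)(7 10)| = 24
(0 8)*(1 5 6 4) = (0 8)(1 5 6 4) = [8, 5, 2, 3, 1, 6, 4, 7, 0]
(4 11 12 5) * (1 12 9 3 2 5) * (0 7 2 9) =(0 7 2 5 4 11)(1 12)(3 9) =[7, 12, 5, 9, 11, 4, 6, 2, 8, 3, 10, 0, 1]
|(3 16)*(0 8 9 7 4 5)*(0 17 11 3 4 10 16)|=11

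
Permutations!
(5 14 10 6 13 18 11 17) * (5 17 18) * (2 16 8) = (2 16 8)(5 14 10 6 13)(11 18) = [0, 1, 16, 3, 4, 14, 13, 7, 2, 9, 6, 18, 12, 5, 10, 15, 8, 17, 11]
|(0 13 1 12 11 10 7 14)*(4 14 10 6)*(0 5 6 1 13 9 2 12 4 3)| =22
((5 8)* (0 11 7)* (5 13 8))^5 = ((0 11 7)(8 13))^5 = (0 7 11)(8 13)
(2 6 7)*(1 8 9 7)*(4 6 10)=[0, 8, 10, 3, 6, 5, 1, 2, 9, 7, 4]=(1 8 9 7 2 10 4 6)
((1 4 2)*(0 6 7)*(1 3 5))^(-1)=(0 7 6)(1 5 3 2 4)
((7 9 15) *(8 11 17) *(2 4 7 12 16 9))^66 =((2 4 7)(8 11 17)(9 15 12 16))^66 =(17)(9 12)(15 16)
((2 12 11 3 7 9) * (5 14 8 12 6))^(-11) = ((2 6 5 14 8 12 11 3 7 9))^(-11) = (2 9 7 3 11 12 8 14 5 6)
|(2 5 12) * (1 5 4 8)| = 6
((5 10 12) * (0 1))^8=((0 1)(5 10 12))^8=(5 12 10)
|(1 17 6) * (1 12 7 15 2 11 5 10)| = 10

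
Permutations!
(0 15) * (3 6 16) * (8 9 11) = [15, 1, 2, 6, 4, 5, 16, 7, 9, 11, 10, 8, 12, 13, 14, 0, 3] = (0 15)(3 6 16)(8 9 11)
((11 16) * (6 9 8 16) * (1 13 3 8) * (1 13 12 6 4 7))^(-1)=(1 7 4 11 16 8 3 13 9 6 12)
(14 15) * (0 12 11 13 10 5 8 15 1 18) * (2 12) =(0 2 12 11 13 10 5 8 15 14 1 18) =[2, 18, 12, 3, 4, 8, 6, 7, 15, 9, 5, 13, 11, 10, 1, 14, 16, 17, 0]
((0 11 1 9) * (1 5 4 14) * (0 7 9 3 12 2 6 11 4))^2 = (0 14 3 2 11)(1 12 6 5 4)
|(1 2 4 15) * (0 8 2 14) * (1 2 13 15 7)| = |(0 8 13 15 2 4 7 1 14)| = 9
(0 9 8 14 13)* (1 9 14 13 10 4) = [14, 9, 2, 3, 1, 5, 6, 7, 13, 8, 4, 11, 12, 0, 10] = (0 14 10 4 1 9 8 13)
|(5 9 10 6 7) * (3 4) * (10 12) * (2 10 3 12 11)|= |(2 10 6 7 5 9 11)(3 4 12)|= 21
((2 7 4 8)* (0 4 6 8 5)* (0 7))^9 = (0 5 6 2 4 7 8) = ((0 4 5 7 6 8 2))^9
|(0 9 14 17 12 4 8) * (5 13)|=|(0 9 14 17 12 4 8)(5 13)|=14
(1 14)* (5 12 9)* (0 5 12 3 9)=(0 5 3 9 12)(1 14)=[5, 14, 2, 9, 4, 3, 6, 7, 8, 12, 10, 11, 0, 13, 1]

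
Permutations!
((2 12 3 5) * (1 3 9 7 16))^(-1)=((1 3 5 2 12 9 7 16))^(-1)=(1 16 7 9 12 2 5 3)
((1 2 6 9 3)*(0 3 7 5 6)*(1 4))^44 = (9)(0 2 1 4 3)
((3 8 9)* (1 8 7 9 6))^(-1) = (1 6 8)(3 9 7)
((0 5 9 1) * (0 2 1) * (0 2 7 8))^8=(0 5 9 2 1 7 8)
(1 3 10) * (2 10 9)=(1 3 9 2 10)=[0, 3, 10, 9, 4, 5, 6, 7, 8, 2, 1]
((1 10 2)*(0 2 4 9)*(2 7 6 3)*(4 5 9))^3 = (0 3 10)(1 9 6)(2 5 7)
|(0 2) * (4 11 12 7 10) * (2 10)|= |(0 10 4 11 12 7 2)|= 7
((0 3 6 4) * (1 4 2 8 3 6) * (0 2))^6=(1 4 2 8 3)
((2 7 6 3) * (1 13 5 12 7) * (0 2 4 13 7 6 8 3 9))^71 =((0 2 1 7 8 3 4 13 5 12 6 9))^71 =(0 9 6 12 5 13 4 3 8 7 1 2)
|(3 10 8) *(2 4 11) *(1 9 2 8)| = |(1 9 2 4 11 8 3 10)| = 8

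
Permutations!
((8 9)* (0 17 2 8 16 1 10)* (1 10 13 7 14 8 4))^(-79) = ((0 17 2 4 1 13 7 14 8 9 16 10))^(-79) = (0 13 16 4 8 17 7 10 1 9 2 14)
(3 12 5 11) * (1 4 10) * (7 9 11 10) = (1 4 7 9 11 3 12 5 10) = [0, 4, 2, 12, 7, 10, 6, 9, 8, 11, 1, 3, 5]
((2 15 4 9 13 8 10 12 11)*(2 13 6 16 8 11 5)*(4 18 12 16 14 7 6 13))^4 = (2 5 12 18 15)(6 14 7)(8 10 16)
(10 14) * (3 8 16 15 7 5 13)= (3 8 16 15 7 5 13)(10 14)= [0, 1, 2, 8, 4, 13, 6, 5, 16, 9, 14, 11, 12, 3, 10, 7, 15]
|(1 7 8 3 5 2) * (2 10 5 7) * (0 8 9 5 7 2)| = 20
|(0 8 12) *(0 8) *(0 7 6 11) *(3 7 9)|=|(0 9 3 7 6 11)(8 12)|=6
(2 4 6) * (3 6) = [0, 1, 4, 6, 3, 5, 2] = (2 4 3 6)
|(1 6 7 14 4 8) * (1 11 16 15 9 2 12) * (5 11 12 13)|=|(1 6 7 14 4 8 12)(2 13 5 11 16 15 9)|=7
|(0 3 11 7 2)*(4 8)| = 10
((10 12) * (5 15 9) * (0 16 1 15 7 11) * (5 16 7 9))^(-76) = (0 11 7)(1 16 9 5 15)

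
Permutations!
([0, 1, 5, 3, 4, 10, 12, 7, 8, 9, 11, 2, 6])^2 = [0, 1, 10, 3, 4, 11, 6, 7, 8, 9, 2, 5, 12]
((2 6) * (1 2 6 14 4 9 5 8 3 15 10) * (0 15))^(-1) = ((0 15 10 1 2 14 4 9 5 8 3))^(-1) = (0 3 8 5 9 4 14 2 1 10 15)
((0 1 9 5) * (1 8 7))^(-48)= (9)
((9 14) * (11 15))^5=((9 14)(11 15))^5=(9 14)(11 15)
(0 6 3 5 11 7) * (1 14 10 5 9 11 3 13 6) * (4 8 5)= [1, 14, 2, 9, 8, 3, 13, 0, 5, 11, 4, 7, 12, 6, 10]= (0 1 14 10 4 8 5 3 9 11 7)(6 13)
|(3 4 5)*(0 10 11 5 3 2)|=|(0 10 11 5 2)(3 4)|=10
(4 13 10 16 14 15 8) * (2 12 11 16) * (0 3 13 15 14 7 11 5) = [3, 1, 12, 13, 15, 0, 6, 11, 4, 9, 2, 16, 5, 10, 14, 8, 7] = (0 3 13 10 2 12 5)(4 15 8)(7 11 16)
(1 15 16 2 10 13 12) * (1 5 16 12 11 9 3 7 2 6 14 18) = (1 15 12 5 16 6 14 18)(2 10 13 11 9 3 7) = [0, 15, 10, 7, 4, 16, 14, 2, 8, 3, 13, 9, 5, 11, 18, 12, 6, 17, 1]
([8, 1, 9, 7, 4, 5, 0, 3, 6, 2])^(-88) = (9)(0 6 8)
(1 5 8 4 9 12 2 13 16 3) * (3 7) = (1 5 8 4 9 12 2 13 16 7 3) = [0, 5, 13, 1, 9, 8, 6, 3, 4, 12, 10, 11, 2, 16, 14, 15, 7]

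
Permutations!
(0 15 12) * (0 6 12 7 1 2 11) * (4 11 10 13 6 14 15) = (0 4 11)(1 2 10 13 6 12 14 15 7) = [4, 2, 10, 3, 11, 5, 12, 1, 8, 9, 13, 0, 14, 6, 15, 7]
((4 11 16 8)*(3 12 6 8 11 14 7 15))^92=((3 12 6 8 4 14 7 15)(11 16))^92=(16)(3 4)(6 7)(8 15)(12 14)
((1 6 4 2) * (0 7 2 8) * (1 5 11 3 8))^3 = (0 5 8 2 3 7 11)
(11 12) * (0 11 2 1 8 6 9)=(0 11 12 2 1 8 6 9)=[11, 8, 1, 3, 4, 5, 9, 7, 6, 0, 10, 12, 2]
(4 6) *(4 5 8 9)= [0, 1, 2, 3, 6, 8, 5, 7, 9, 4]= (4 6 5 8 9)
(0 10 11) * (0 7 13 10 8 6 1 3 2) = [8, 3, 0, 2, 4, 5, 1, 13, 6, 9, 11, 7, 12, 10] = (0 8 6 1 3 2)(7 13 10 11)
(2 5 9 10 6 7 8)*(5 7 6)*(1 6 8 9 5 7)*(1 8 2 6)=(2 8 6)(7 9 10)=[0, 1, 8, 3, 4, 5, 2, 9, 6, 10, 7]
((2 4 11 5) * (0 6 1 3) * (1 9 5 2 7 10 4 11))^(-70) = (11)(0 9 7 4 3 6 5 10 1)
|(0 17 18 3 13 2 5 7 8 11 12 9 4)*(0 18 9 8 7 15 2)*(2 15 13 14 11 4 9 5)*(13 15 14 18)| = |(0 17 5 15 14 11 12 8 4 13)(3 18)| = 10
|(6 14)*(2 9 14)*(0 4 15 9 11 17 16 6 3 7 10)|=|(0 4 15 9 14 3 7 10)(2 11 17 16 6)|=40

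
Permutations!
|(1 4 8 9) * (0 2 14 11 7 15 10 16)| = |(0 2 14 11 7 15 10 16)(1 4 8 9)| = 8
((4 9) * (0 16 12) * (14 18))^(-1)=(0 12 16)(4 9)(14 18)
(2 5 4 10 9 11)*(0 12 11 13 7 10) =[12, 1, 5, 3, 0, 4, 6, 10, 8, 13, 9, 2, 11, 7] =(0 12 11 2 5 4)(7 10 9 13)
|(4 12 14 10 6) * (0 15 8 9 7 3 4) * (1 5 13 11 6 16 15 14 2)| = 17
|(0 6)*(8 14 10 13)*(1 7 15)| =12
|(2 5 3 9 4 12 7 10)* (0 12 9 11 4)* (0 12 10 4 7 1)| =11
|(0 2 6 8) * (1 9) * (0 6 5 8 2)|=|(1 9)(2 5 8 6)|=4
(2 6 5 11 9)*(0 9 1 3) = [9, 3, 6, 0, 4, 11, 5, 7, 8, 2, 10, 1] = (0 9 2 6 5 11 1 3)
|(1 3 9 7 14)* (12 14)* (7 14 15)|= |(1 3 9 14)(7 12 15)|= 12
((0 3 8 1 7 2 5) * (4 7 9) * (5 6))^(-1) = ((0 3 8 1 9 4 7 2 6 5))^(-1) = (0 5 6 2 7 4 9 1 8 3)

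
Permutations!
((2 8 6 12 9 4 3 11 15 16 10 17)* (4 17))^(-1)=(2 17 9 12 6 8)(3 4 10 16 15 11)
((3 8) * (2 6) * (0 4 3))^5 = (0 4 3 8)(2 6)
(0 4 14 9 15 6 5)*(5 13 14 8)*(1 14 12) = (0 4 8 5)(1 14 9 15 6 13 12) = [4, 14, 2, 3, 8, 0, 13, 7, 5, 15, 10, 11, 1, 12, 9, 6]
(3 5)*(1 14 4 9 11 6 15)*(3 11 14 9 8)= [0, 9, 2, 5, 8, 11, 15, 7, 3, 14, 10, 6, 12, 13, 4, 1]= (1 9 14 4 8 3 5 11 6 15)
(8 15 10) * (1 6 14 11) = (1 6 14 11)(8 15 10) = [0, 6, 2, 3, 4, 5, 14, 7, 15, 9, 8, 1, 12, 13, 11, 10]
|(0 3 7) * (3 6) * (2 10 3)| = 6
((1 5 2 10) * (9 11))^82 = ((1 5 2 10)(9 11))^82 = (11)(1 2)(5 10)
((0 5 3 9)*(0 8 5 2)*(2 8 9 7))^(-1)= ((9)(0 8 5 3 7 2))^(-1)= (9)(0 2 7 3 5 8)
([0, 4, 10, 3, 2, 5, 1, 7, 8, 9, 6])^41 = [0, 4, 10, 3, 2, 5, 1, 7, 8, 9, 6]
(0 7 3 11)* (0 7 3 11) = (0 3)(7 11) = [3, 1, 2, 0, 4, 5, 6, 11, 8, 9, 10, 7]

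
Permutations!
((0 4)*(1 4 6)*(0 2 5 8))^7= (8)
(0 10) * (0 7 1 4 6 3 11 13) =[10, 4, 2, 11, 6, 5, 3, 1, 8, 9, 7, 13, 12, 0] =(0 10 7 1 4 6 3 11 13)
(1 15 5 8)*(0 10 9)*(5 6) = (0 10 9)(1 15 6 5 8) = [10, 15, 2, 3, 4, 8, 5, 7, 1, 0, 9, 11, 12, 13, 14, 6]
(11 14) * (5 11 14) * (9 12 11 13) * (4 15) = [0, 1, 2, 3, 15, 13, 6, 7, 8, 12, 10, 5, 11, 9, 14, 4] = (4 15)(5 13 9 12 11)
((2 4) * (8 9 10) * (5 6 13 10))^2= (5 13 8)(6 10 9)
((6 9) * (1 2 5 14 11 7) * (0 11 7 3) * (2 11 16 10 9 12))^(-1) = (0 3 11 1 7 14 5 2 12 6 9 10 16)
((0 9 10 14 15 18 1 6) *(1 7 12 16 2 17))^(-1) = (0 6 1 17 2 16 12 7 18 15 14 10 9)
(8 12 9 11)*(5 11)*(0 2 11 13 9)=(0 2 11 8 12)(5 13 9)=[2, 1, 11, 3, 4, 13, 6, 7, 12, 5, 10, 8, 0, 9]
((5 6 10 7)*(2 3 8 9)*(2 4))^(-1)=((2 3 8 9 4)(5 6 10 7))^(-1)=(2 4 9 8 3)(5 7 10 6)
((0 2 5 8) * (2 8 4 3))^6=((0 8)(2 5 4 3))^6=(8)(2 4)(3 5)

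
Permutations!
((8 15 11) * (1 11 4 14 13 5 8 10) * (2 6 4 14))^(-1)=(1 10 11)(2 4 6)(5 13 14 15 8)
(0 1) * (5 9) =(0 1)(5 9) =[1, 0, 2, 3, 4, 9, 6, 7, 8, 5]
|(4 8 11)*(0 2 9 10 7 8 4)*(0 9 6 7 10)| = 7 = |(0 2 6 7 8 11 9)|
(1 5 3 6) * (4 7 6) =(1 5 3 4 7 6) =[0, 5, 2, 4, 7, 3, 1, 6]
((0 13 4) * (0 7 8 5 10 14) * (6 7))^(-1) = (0 14 10 5 8 7 6 4 13)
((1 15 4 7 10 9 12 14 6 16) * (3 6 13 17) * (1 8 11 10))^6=((1 15 4 7)(3 6 16 8 11 10 9 12 14 13 17))^6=(1 4)(3 9 6 12 16 14 8 13 11 17 10)(7 15)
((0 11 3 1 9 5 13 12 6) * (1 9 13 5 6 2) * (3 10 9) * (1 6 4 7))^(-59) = ((0 11 10 9 4 7 1 13 12 2 6))^(-59) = (0 13 9 6 1 10 2 7 11 12 4)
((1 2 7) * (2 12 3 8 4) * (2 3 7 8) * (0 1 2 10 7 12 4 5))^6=(12)(0 2 3)(1 8 10)(4 5 7)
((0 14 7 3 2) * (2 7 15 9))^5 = ((0 14 15 9 2)(3 7))^5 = (15)(3 7)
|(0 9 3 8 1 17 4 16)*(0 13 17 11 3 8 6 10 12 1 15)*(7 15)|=60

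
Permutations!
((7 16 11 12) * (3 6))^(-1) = (3 6)(7 12 11 16)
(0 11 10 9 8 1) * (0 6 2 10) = (0 11)(1 6 2 10 9 8) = [11, 6, 10, 3, 4, 5, 2, 7, 1, 8, 9, 0]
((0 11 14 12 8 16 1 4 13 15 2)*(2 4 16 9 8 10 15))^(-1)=(0 2 13 4 15 10 12 14 11)(1 16)(8 9)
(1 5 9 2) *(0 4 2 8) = (0 4 2 1 5 9 8) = [4, 5, 1, 3, 2, 9, 6, 7, 0, 8]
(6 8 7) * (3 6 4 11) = (3 6 8 7 4 11) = [0, 1, 2, 6, 11, 5, 8, 4, 7, 9, 10, 3]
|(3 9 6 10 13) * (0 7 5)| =15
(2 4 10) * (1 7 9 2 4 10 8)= [0, 7, 10, 3, 8, 5, 6, 9, 1, 2, 4]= (1 7 9 2 10 4 8)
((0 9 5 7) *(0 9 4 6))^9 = ((0 4 6)(5 7 9))^9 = (9)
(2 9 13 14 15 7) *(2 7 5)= (2 9 13 14 15 5)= [0, 1, 9, 3, 4, 2, 6, 7, 8, 13, 10, 11, 12, 14, 15, 5]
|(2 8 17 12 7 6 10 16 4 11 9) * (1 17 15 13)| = 14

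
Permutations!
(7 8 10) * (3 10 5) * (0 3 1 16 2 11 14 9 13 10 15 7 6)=[3, 16, 11, 15, 4, 1, 0, 8, 5, 13, 6, 14, 12, 10, 9, 7, 2]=(0 3 15 7 8 5 1 16 2 11 14 9 13 10 6)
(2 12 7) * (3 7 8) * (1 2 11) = (1 2 12 8 3 7 11) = [0, 2, 12, 7, 4, 5, 6, 11, 3, 9, 10, 1, 8]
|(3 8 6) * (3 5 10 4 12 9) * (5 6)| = |(3 8 5 10 4 12 9)| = 7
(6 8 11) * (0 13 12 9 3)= (0 13 12 9 3)(6 8 11)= [13, 1, 2, 0, 4, 5, 8, 7, 11, 3, 10, 6, 9, 12]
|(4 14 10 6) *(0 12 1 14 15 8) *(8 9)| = |(0 12 1 14 10 6 4 15 9 8)| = 10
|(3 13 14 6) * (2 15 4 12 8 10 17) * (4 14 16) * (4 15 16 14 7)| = |(2 16 15 7 4 12 8 10 17)(3 13 14 6)| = 36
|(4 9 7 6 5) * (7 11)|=6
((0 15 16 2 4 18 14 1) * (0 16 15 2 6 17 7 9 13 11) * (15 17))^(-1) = (0 11 13 9 7 17 15 6 16 1 14 18 4 2)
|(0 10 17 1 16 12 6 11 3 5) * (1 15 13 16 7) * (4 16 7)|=|(0 10 17 15 13 7 1 4 16 12 6 11 3 5)|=14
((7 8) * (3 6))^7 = (3 6)(7 8)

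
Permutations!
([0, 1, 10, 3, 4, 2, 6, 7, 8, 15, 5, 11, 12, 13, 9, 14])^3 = (15)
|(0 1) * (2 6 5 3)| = |(0 1)(2 6 5 3)| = 4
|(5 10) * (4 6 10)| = 4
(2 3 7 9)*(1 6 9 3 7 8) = (1 6 9 2 7 3 8) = [0, 6, 7, 8, 4, 5, 9, 3, 1, 2]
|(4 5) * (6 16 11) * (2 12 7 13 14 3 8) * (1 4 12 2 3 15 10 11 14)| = |(1 4 5 12 7 13)(3 8)(6 16 14 15 10 11)| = 6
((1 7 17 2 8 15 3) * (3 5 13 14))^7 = ((1 7 17 2 8 15 5 13 14 3))^7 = (1 13 8 7 14 15 17 3 5 2)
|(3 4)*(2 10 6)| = |(2 10 6)(3 4)| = 6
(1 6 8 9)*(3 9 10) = [0, 6, 2, 9, 4, 5, 8, 7, 10, 1, 3] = (1 6 8 10 3 9)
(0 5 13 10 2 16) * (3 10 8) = (0 5 13 8 3 10 2 16) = [5, 1, 16, 10, 4, 13, 6, 7, 3, 9, 2, 11, 12, 8, 14, 15, 0]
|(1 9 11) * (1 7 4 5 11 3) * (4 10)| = |(1 9 3)(4 5 11 7 10)| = 15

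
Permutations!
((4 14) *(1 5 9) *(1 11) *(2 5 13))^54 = ((1 13 2 5 9 11)(4 14))^54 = (14)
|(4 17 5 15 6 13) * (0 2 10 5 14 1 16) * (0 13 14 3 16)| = |(0 2 10 5 15 6 14 1)(3 16 13 4 17)| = 40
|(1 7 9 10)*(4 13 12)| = 12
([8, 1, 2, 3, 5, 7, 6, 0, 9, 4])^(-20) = (0 5 9)(4 8 7)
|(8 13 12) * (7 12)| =4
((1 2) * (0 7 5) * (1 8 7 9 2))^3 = (0 8)(2 5)(7 9)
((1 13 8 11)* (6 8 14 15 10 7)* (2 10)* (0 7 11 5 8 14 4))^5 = ((0 7 6 14 15 2 10 11 1 13 4)(5 8))^5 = (0 2 4 15 13 14 1 6 11 7 10)(5 8)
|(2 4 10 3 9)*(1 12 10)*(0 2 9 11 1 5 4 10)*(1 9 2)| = 30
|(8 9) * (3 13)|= 2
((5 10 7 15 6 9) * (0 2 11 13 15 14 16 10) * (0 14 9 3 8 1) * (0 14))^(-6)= (0 14 13 7 3)(1 11 10 6 5)(2 16 15 9 8)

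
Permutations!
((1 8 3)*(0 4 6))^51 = (8)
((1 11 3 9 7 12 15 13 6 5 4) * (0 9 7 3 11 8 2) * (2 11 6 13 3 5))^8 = (15)(0 2 6 11 8 1 4 5 9)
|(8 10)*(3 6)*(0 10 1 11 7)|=6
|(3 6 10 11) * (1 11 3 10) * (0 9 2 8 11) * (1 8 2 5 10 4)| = 10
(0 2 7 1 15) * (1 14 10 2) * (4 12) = (0 1 15)(2 7 14 10)(4 12) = [1, 15, 7, 3, 12, 5, 6, 14, 8, 9, 2, 11, 4, 13, 10, 0]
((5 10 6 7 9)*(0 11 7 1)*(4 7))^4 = ((0 11 4 7 9 5 10 6 1))^4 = (0 9 1 7 6 4 10 11 5)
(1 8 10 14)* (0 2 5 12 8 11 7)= (0 2 5 12 8 10 14 1 11 7)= [2, 11, 5, 3, 4, 12, 6, 0, 10, 9, 14, 7, 8, 13, 1]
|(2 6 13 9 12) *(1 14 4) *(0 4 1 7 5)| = 20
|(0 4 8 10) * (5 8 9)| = 6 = |(0 4 9 5 8 10)|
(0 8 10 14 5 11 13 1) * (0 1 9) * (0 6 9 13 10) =(0 8)(5 11 10 14)(6 9) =[8, 1, 2, 3, 4, 11, 9, 7, 0, 6, 14, 10, 12, 13, 5]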